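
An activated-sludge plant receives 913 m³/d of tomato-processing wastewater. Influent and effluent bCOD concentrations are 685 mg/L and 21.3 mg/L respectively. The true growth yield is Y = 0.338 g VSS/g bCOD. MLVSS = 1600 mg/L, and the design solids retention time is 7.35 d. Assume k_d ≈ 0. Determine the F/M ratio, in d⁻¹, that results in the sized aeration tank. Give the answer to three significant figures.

F/M ≈ 0.415 d⁻¹

Biomass mass balance (decay neglected): V·X = Y·Q·(S₀ − S)·θ_c, so V = 0.338 × 913 × (685 − 21.3) × 7.35 / 1600 = 940.9 m³.
F/M = Q·S₀ / (V·X) = 913 × 685 / (940.9 × 1600) = 0.4154 g bCOD·(g VSS·d)⁻¹.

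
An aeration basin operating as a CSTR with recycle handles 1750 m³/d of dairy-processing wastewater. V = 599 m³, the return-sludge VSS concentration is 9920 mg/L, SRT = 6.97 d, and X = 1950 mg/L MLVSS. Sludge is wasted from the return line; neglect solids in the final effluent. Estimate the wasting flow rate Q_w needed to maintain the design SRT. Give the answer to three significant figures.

Q_w = (V·X)/(θ_c X_r) = 599.0 × 1950 / (6.97 × 9920) = 16.89 m³/d.

Q_w ≈ 16.9 m³/d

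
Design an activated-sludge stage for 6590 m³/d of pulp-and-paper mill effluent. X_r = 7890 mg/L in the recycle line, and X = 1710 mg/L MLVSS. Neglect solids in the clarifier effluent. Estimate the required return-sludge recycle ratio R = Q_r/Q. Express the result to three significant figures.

Solids balance on the clarifier gives (1+R)X = R·X_r, so R = X/(X_r − X) = 1710 / (7890 − 1710) = 0.2767.

R ≈ 0.277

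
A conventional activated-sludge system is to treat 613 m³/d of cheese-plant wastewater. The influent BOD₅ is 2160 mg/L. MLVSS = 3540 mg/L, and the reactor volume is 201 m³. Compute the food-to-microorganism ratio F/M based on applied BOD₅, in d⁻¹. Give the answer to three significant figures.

Food-to-microorganism ratio F/M = Q S₀ / (V X) = 613 × 2160 / (201.0 × 3540) = 1.861 d⁻¹.

F/M ≈ 1.86 d⁻¹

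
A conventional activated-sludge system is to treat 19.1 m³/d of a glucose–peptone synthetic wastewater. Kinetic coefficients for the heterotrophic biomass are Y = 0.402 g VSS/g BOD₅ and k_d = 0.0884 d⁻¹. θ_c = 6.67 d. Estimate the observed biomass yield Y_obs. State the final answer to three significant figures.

Y_obs ≈ 0.253 g VSS/g BOD₅

The observed yield is Y_obs = Y/(1 + k_d·θ_c) = 0.402 / (1 + 0.0884 × 6.67) = 0.402 / 1.590 = 0.2529 g VSS per g BOD₅ removed.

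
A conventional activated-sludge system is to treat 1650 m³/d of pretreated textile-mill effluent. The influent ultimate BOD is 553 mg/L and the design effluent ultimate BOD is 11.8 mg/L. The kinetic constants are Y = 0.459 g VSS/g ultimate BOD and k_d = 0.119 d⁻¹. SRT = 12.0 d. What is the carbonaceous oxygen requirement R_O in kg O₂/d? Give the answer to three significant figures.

R_O ≈ 653 kg O₂/d

The observed yield is Y_obs = Y/(1 + k_d·θ_c) = 0.459 / (1 + 0.119 × 12.0) = 0.459 / 2.428 = 0.1890 g VSS per g ultimate BOD removed.
ΔS = 553 − 11.8 = 541.2 mg/L, so the substrate removal rate is 1650 × 541.2/1000 = 893.0 kg ultimate BOD/d.
P_X = Y_obs·Q·(S₀ − S) = 0.1890 × 893.0 = 168.8 kg VSS/d.
R_O = Q·(S₀ − S) − 1.42·P_X = 893.0 − 1.42 × 168.8 = 653.3 kg O₂/d.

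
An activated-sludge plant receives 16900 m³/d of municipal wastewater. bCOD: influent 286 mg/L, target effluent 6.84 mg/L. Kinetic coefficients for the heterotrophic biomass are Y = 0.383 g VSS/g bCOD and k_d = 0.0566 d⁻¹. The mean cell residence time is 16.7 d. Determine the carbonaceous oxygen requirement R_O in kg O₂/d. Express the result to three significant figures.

Correct the yield for decay: Y_obs = Y/(1 + k_d θ_c) = 0.383 / (1 + 0.0566 × 16.7) = 0.383 / 1.945 = 0.1969.
ΔS = 286 − 6.84 = 279.2 mg/L, so the substrate removal rate is 16900 × 279.2/1000 = 4718 kg bCOD/d.
P_X = Y_obs·Q·(S₀ − S) = 0.1969 × 4718 = 928.9 kg VSS/d.
Carbonaceous O₂ demand = substrate oxidised − cell-mass equivalent = 4718 − 1.42 × 928.9 = 3399 kg O₂/d.

R_O ≈ 3400 kg O₂/d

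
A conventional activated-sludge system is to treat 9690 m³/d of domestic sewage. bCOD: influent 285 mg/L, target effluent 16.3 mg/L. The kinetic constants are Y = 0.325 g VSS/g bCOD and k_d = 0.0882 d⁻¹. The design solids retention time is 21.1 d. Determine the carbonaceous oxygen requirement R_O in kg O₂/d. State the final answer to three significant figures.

R_O ≈ 2180 kg O₂/d

Correct the yield for decay: Y_obs = Y/(1 + k_d θ_c) = 0.325 / (1 + 0.0882 × 21.1) = 0.325 / 2.861 = 0.1136.
Substrate removed = Q·(S₀ − S) = 9690 m³/d × (285 − 16.3) g/m³ = 2.6×10^6 g/d = 2604 kg/d.
Net sludge production P_X = 0.1136 × 2604 = 295.8 kg VSS/d.
Carbonaceous O₂ demand = substrate oxidised − cell-mass equivalent = 2604 − 1.42 × 295.8 = 2184 kg O₂/d.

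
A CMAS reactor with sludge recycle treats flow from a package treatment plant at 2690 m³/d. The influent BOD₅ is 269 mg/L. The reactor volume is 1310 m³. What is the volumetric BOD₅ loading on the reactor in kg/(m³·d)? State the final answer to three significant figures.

L_v ≈ 0.552 kg BOD₅/(m³·d)

L_v = Q S₀ / V = 2690 × 269 × 10⁻³ / 1310 = 0.5524 kg/(m³·d).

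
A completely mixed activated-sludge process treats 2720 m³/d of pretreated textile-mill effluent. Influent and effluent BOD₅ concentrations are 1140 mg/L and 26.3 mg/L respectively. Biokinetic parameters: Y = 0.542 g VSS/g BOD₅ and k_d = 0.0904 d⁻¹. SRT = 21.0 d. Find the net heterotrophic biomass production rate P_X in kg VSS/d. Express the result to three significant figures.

The observed yield is Y_obs = Y/(1 + k_d·θ_c) = 0.542 / (1 + 0.0904 × 21.0) = 0.542 / 2.898 = 0.1870 g VSS per g BOD₅ removed.
Mass of BOD₅ removed per day: Q(S₀ − S) = 2720 × 1114 g/m³ = 3029 kg/d.
So the net sludge growth is P_X = 0.1870 × 3029 = 566.5 kg VSS/d.

P_X ≈ 566 kg VSS/d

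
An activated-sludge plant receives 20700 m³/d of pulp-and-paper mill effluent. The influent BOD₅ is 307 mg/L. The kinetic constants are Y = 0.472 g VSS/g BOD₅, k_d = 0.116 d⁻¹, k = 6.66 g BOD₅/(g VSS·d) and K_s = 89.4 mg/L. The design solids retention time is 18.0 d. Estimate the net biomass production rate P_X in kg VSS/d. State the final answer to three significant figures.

P_X ≈ 955 kg VSS/d

Effluent substrate depends only on kinetics and SRT: S = K_s(1 + k_d θ_c) / [θ_c(Yk − k_d) − 1] = 89.4 × (1 + 0.116 × 18.0) / [18.0 × (0.472 × 6.66 − 0.116) − 1] = 276.1 / 53.50 = 5.161 mg/L.
Y_obs = Y / (1 + k_d θ_c) = 0.472 / (1 + 0.116 × 18.0) = 0.472 / 3.088 = 0.1528.
Mass of BOD₅ removed per day: Q(S₀ − S) = 20700 × 301.8 g/m³ = 6248 kg/d.
So the net sludge growth is P_X = 0.1528 × 6248 = 955.0 kg VSS/d.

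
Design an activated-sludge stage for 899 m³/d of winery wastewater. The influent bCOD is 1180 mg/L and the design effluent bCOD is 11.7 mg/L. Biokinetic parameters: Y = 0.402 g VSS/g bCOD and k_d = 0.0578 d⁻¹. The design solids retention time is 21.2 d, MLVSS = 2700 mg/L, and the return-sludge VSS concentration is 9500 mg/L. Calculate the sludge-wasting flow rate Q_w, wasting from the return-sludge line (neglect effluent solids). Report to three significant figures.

Q_w ≈ 20.0 m³/d

Rearranging the biomass balance for a CMAS with decay, V = Y·Q·ΔS·θ_c / [X·(1+k_d θ_c)] = 0.402 × 899 × (1180 − 11.7) × 21.2 / [2700 × (1 + 0.0578 × 21.2)] = 8.95×10^6 / 6008 = 1490 m³.
Wasting from the return line (neglecting effluent solids): Q_w = V·X / (θ_c·X_r) = 1490 × 2700 / (21.2 × 9500) = 19.97 m³/d.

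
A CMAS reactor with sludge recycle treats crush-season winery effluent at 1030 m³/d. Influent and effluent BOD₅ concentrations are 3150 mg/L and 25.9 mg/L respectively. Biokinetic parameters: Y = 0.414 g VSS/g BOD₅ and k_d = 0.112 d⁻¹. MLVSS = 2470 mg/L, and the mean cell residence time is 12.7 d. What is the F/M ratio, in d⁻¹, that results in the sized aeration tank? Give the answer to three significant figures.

F/M ≈ 0.465 d⁻¹

Steady-state biomass mass balance: V·X·(1 + k_d·θ_c) = Y·Q·(S₀ − S)·θ_c, so V = 0.414 × 1030 × (3150 − 25.9) × 12.7 / [2470 × (1 + 0.112 × 12.7)] = 1.69×10^7 / 5983 = 2828 m³.
F/M = applied load / biomass = Q·S₀/(V·X) = 1030 × 3150 / (2828 × 2470) = 0.4645 d⁻¹.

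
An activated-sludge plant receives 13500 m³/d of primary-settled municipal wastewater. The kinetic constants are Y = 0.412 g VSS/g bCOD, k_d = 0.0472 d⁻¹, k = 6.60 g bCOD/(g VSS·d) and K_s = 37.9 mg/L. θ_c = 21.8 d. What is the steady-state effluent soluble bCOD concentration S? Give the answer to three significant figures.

From the Monod/SRT balance for a CMAS, S = K_s·(1+k_d θ_c)/[θ_c·(Y k − k_d) − 1] = 37.9 × (1 + 0.0472 × 21.8) / [21.8 × (0.412 × 6.60 − 0.0472) − 1] = 76.90 / 57.25 = 1.343 mg/L.

S ≈ 1.34 mg/L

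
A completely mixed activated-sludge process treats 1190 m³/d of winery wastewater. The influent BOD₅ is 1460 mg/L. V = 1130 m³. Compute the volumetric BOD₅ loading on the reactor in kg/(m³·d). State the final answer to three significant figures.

L_v = Q S₀ / V = 1190 × 1460 × 10⁻³ / 1130 = 1.538 kg/(m³·d).

L_v ≈ 1.54 kg BOD₅/(m³·d)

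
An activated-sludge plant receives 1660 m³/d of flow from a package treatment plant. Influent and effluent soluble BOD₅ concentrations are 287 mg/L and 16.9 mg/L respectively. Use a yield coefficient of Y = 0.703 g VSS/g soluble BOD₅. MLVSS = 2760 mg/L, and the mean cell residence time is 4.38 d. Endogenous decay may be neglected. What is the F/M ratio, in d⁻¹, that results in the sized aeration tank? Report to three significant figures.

F/M ≈ 0.345 d⁻¹

Biomass mass balance (decay neglected): V·X = Y·Q·(S₀ − S)·θ_c, so V = 0.703 × 1660 × (287 − 16.9) × 4.38 / 2760 = 500.2 m³.
F/M = applied load / biomass = Q·S₀/(V·X) = 1660 × 287 / (500.2 × 2760) = 0.3451 d⁻¹.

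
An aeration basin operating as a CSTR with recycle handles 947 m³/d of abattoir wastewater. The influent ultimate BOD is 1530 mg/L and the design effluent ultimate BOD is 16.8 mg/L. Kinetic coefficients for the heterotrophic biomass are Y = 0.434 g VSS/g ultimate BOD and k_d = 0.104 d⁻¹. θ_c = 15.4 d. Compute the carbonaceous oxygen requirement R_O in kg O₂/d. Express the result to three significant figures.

R_O ≈ 1090 kg O₂/d

The observed yield is Y_obs = Y/(1 + k_d·θ_c) = 0.434 / (1 + 0.104 × 15.4) = 0.434 / 2.602 = 0.1668 g VSS per g ultimate BOD removed.
Q·(S₀ − S) = 947 × (1530 − 16.8) × 10⁻³ = 1433 kg/d removed.
Net sludge production P_X = 0.1668 × 1433 = 239.1 kg VSS/d.
R_O = Q·ΔS − 1.42 P_X = 1433 − 339.5 = 1094 kg O₂/d.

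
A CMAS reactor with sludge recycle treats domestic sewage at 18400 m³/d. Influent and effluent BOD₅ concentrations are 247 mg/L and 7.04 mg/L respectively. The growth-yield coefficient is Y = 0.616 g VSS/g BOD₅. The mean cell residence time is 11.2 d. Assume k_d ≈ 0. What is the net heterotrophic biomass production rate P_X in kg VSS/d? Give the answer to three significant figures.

No decay correction is needed, so Y_obs = Y = 0.616.
Q·(S₀ − S) = 18400 × (247 − 7.04) × 10⁻³ = 4415 kg/d removed.
Biomass produced: P_X = Y_obs·Q·ΔS = 0.6160 × 4415 ≈ 2720 kg VSS/d.

P_X ≈ 2720 kg VSS/d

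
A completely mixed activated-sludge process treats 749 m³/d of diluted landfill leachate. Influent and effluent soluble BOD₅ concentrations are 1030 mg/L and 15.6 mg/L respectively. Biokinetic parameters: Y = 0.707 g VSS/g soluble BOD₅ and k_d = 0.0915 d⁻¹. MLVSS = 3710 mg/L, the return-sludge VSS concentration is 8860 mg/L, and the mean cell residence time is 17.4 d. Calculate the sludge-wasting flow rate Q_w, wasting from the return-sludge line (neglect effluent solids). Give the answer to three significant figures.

Q_w ≈ 23.4 m³/d

Rearranging the biomass balance for a CMAS with decay, V = Y·Q·ΔS·θ_c / [X·(1+k_d θ_c)] = 0.707 × 749 × (1030 − 15.6) × 17.4 / [3710 × (1 + 0.0915 × 17.4)] = 9.35×10^6 / 9617 = 971.9 m³.
Wasting from the return line (neglecting effluent solids): Q_w = V·X / (θ_c·X_r) = 971.9 × 3710 / (17.4 × 8860) = 23.39 m³/d.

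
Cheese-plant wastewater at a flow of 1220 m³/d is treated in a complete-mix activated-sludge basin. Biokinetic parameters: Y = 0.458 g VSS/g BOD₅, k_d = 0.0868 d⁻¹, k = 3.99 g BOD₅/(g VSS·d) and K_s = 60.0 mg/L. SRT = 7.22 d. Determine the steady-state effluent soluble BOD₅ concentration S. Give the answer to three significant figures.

For a completely mixed reactor with recycle the Lawrence–McCarty relation gives S = K_s·(1 + k_d·θ_c) / [θ_c·(Y·k − k_d) − 1] = 60.0 × (1 + 0.0868 × 7.22) / [7.22 × (0.458 × 3.99 − 0.0868) − 1] = 97.60 / 11.57 = 8.438 mg/L.

S ≈ 8.44 mg/L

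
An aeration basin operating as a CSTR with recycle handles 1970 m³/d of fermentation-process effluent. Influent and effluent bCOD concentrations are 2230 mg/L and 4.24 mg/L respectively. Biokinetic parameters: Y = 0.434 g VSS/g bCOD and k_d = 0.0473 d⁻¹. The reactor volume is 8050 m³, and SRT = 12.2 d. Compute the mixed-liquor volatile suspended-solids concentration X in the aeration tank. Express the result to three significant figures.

X ≈ 1830 mg/L

X = Y·Q·ΔS·θ_c / [V·(1 + k_d θ_c)] = 0.434 × 1970 × (2230 − 4.24) × 12.2 / [8050 × (1 + 0.0473 × 12.2)] = 1829 mg/L.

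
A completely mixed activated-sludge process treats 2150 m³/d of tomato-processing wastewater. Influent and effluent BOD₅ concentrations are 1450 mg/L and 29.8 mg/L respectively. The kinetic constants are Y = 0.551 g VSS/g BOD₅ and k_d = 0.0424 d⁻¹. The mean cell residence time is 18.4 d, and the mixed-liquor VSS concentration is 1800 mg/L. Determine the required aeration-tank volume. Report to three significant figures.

Rearranging the biomass balance for a CMAS with decay, V = Y·Q·ΔS·θ_c / [X·(1+k_d θ_c)] = 0.551 × 2150 × (1450 − 29.8) × 18.4 / [1800 × (1 + 0.0424 × 18.4)] = 3.1×10^7 / 3204 = 9661 m³.

V ≈ 9660 m³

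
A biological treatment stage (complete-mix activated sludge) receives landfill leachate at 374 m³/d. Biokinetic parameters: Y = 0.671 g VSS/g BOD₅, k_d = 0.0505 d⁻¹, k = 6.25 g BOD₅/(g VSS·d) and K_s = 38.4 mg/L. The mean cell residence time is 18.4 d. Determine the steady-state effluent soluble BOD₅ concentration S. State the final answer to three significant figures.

S ≈ 0.985 mg/L

Effluent substrate depends only on kinetics and SRT: S = K_s(1 + k_d θ_c) / [θ_c(Yk − k_d) − 1] = 38.4 × (1 + 0.0505 × 18.4) / [18.4 × (0.671 × 6.25 − 0.0505) − 1] = 74.08 / 75.24 = 0.9847 mg/L.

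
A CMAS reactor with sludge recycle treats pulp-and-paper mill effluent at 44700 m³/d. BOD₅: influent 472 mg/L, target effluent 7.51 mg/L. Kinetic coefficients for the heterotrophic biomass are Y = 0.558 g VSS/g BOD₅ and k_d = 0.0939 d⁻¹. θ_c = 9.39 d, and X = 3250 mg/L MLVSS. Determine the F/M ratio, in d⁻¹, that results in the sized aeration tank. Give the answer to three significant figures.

Steady-state biomass mass balance: V·X·(1 + k_d·θ_c) = Y·Q·(S₀ − S)·θ_c, so V = 0.558 × 44700 × (472 − 7.51) × 9.39 / [3250 × (1 + 0.0939 × 9.39)] = 1.09×10^8 / 6116 = 17789 m³.
Food-to-microorganism ratio F/M = Q S₀ / (V X) = 44700 × 472 / (17789 × 3250) = 0.3649 d⁻¹.

F/M ≈ 0.365 d⁻¹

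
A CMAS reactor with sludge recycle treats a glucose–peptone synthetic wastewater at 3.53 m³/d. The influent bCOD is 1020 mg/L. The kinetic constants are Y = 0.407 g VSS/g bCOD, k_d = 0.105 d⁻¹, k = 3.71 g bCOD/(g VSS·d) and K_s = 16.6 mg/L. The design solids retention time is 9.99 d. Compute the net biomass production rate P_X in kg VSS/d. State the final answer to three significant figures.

P_X ≈ 0.713 kg VSS/d

For a completely mixed reactor with recycle the Lawrence–McCarty relation gives S = K_s·(1 + k_d·θ_c) / [θ_c·(Y·k − k_d) − 1] = 16.6 × (1 + 0.105 × 9.99) / [9.99 × (0.407 × 3.71 − 0.105) − 1] = 34.01 / 13.04 = 2.609 mg/L.
Observed yield with endogenous decay: Y_obs = Y / (1 + k_d·θ_c) = 0.407 / (1 + 0.105 × 9.99) = 0.407 / 2.049 = 0.1986 g VSS/g bCOD.
ΔS = 1020 − 2.61 = 1017 mg/L, so the substrate removal rate is 3.53 × 1017/1000 = 3.591 kg bCOD/d.
P_X = Y_obs · Q(S₀ − S) = 0.1986 × 3.591 = 0.7134 kg VSS/d.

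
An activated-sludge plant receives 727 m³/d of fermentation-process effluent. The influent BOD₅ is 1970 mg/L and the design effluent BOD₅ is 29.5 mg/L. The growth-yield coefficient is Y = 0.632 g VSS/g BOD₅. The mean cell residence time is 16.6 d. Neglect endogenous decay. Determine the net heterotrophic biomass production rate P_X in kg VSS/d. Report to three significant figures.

Since k_d ≈ 0, Y_obs = Y = 0.632 g VSS/g BOD₅.
Substrate removed = Q·(S₀ − S) = 727 m³/d × (1970 − 29.5) g/m³ = 1.41×10^6 g/d = 1411 kg/d.
Net biomass production P_X = Y_obs × Q·(S₀ − S) = 0.6320 × 1411 = 891.6 kg VSS/d.

P_X ≈ 892 kg VSS/d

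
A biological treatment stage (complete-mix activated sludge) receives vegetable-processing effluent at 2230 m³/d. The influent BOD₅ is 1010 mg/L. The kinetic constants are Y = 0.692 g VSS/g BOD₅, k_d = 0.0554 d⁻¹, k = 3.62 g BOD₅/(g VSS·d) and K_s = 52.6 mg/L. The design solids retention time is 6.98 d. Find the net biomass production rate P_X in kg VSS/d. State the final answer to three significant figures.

From the Monod/SRT balance for a CMAS, S = K_s·(1+k_d θ_c)/[θ_c·(Y k − k_d) − 1] = 52.6 × (1 + 0.0554 × 6.98) / [6.98 × (0.692 × 3.62 − 0.0554) − 1] = 72.94 / 16.10 = 4.531 mg/L.
The observed yield is Y_obs = Y/(1 + k_d·θ_c) = 0.692 / (1 + 0.0554 × 6.98) = 0.692 / 1.387 = 0.4990 g VSS per g BOD₅ removed.
Mass of BOD₅ removed per day: Q(S₀ − S) = 2230 × 1005 g/m³ = 2242 kg/d.
So the net sludge growth is P_X = 0.4990 × 2242 = 1119 kg VSS/d.

P_X ≈ 1120 kg VSS/d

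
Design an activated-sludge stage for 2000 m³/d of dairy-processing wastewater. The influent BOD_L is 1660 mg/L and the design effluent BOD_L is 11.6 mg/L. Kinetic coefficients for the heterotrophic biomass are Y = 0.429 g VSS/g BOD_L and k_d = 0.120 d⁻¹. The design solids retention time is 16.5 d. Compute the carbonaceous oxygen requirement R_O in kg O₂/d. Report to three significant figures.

Observed yield with endogenous decay: Y_obs = Y / (1 + k_d·θ_c) = 0.429 / (1 + 0.120 × 16.5) = 0.429 / 2.980 = 0.1440 g VSS/g BOD_L.
Q·(S₀ − S) = 2000 × (1660 − 11.6) × 10⁻³ = 3297 kg/d removed.
Net sludge production P_X = 0.1440 × 3297 = 474.6 kg VSS/d.
Carbonaceous O₂ demand = substrate oxidised − cell-mass equivalent = 3297 − 1.42 × 474.6 = 2623 kg O₂/d.

R_O ≈ 2620 kg O₂/d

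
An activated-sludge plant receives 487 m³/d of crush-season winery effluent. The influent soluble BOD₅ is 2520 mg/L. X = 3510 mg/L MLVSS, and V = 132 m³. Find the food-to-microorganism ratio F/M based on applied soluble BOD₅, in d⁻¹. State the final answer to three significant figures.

F/M ≈ 2.65 d⁻¹

F/M = applied load / biomass = Q·S₀/(V·X) = 487 × 2520 / (132.0 × 3510) = 2.649 d⁻¹.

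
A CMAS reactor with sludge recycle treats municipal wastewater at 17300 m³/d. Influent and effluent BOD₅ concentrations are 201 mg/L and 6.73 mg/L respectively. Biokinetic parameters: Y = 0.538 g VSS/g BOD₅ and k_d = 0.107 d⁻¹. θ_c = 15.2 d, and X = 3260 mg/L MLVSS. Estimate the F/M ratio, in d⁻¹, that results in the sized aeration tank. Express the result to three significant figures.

From the SRT design equation V = Y Q (S₀−S) θ_c / [X (1 + k_d θ_c)] = 0.538 × 17300 × (201 − 6.73) × 15.2 / [3260 × (1 + 0.107 × 15.2)] = 2.75×10^7 / 8562 = 3210 m³.
F/M = Q·S₀ / (V·X) = 17300 × 201 / (3210 × 3260) = 0.3323 g BOD₅·(g VSS·d)⁻¹.

F/M ≈ 0.332 d⁻¹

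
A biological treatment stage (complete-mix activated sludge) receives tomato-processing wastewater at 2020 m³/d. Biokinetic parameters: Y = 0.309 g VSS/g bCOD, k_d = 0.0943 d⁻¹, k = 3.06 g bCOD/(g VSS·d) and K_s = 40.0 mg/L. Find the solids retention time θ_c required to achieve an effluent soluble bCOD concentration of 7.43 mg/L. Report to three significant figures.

Specific growth rate at S = 7.43 mg/L: μ = YkS/(K_s+S) = 0.309·3.06·7.43/(40.0+7.43) = 0.1481 d⁻¹.
Then 1/θ_c = μ − k_d = 0.1481 − 0.0943 = 0.05382 d⁻¹, giving θ_c = 18.58 d.

θ_c ≈ 18.6 d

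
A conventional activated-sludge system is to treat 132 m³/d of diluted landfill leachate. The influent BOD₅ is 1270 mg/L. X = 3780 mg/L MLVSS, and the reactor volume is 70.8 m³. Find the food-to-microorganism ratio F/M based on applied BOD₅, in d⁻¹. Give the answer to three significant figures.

Food-to-microorganism ratio F/M = Q S₀ / (V X) = 132 × 1270 / (70.80 × 3780) = 0.6264 d⁻¹.

F/M ≈ 0.626 d⁻¹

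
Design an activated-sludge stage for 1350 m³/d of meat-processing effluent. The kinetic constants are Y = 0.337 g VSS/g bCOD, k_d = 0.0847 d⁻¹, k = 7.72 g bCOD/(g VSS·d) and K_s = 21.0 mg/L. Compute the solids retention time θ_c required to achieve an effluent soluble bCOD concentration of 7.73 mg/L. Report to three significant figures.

Specific growth rate at S = 7.73 mg/L: μ = YkS/(K_s+S) = 0.337·7.72·7.73/(21.0+7.73) = 0.7000 d⁻¹.
1/θ_c = 0.7000 − 0.0847 = 0.6153 d⁻¹, so θ_c = 1.625 d.

θ_c ≈ 1.63 d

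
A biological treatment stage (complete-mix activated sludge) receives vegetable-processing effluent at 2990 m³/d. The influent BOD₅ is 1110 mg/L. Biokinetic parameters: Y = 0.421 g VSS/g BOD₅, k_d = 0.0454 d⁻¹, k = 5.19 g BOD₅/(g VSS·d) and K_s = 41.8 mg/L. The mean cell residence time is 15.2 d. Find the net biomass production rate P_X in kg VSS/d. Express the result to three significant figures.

Effluent substrate depends only on kinetics and SRT: S = K_s(1 + k_d θ_c) / [θ_c(Yk − k_d) − 1] = 41.8 × (1 + 0.0454 × 15.2) / [15.2 × (0.421 × 5.19 − 0.0454) − 1] = 70.65 / 31.52 = 2.241 mg/L.
Observed yield with endogenous decay: Y_obs = Y / (1 + k_d·θ_c) = 0.421 / (1 + 0.0454 × 15.2) = 0.421 / 1.690 = 0.2491 g VSS/g BOD₅.
Mass of BOD₅ removed per day: Q(S₀ − S) = 2990 × 1108 g/m³ = 3312 kg/d.
Net biomass production P_X = Y_obs × Q·(S₀ − S) = 0.2491 × 3312 = 825.1 kg VSS/d.

P_X ≈ 825 kg VSS/d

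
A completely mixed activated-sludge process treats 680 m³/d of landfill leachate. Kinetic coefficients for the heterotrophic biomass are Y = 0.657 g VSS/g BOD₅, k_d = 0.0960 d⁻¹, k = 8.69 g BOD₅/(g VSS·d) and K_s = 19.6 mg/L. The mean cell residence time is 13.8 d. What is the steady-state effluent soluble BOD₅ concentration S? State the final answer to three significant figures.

Effluent substrate depends only on kinetics and SRT: S = K_s(1 + k_d θ_c) / [θ_c(Yk − k_d) − 1] = 19.6 × (1 + 0.0960 × 13.8) / [13.8 × (0.657 × 8.69 − 0.0960) − 1] = 45.57 / 76.46 = 0.5959 mg/L.

S ≈ 0.596 mg/L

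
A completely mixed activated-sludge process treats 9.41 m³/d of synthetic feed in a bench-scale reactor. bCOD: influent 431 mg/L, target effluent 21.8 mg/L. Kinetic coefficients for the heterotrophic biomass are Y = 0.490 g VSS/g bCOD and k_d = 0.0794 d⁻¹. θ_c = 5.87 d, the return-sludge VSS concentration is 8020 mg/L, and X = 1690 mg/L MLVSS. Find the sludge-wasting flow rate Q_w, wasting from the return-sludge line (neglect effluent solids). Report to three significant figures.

Steady-state biomass mass balance: V·X·(1 + k_d·θ_c) = Y·Q·(S₀ − S)·θ_c, so V = 0.490 × 9.41 × (431 − 21.8) × 5.87 / [1690 × (1 + 0.0794 × 5.87)] = 1.11×10^4 / 2478 = 4.470 m³.
Q_w = (V·X)/(θ_c X_r) = 4.470 × 1690 / (5.87 × 8020) = 0.1605 m³/d.

Q_w ≈ 0.160 m³/d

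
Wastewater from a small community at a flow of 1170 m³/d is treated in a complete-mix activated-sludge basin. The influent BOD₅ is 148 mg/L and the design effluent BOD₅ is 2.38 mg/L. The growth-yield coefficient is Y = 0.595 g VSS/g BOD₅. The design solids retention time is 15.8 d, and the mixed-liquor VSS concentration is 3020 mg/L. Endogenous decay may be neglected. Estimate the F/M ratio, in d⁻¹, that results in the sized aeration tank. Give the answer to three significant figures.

With k_d = 0 the design equation reduces to V = Y Q (S₀−S) θ_c / X = 0.595 × 1170 × (148 − 2.38) × 15.8 / 3020 = 530.4 m³.
F/M = Q·S₀ / (V·X) = 1170 × 148 / (530.4 × 3020) = 0.1081 g BOD₅·(g VSS·d)⁻¹.

F/M ≈ 0.108 d⁻¹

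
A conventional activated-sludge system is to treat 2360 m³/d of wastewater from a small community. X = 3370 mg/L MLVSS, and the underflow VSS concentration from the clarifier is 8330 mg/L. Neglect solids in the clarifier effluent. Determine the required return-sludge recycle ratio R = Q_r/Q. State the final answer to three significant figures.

Solids balance on the clarifier gives (1+R)X = R·X_r, so R = X/(X_r − X) = 3370 / (8330 − 3370) = 0.6794.

R ≈ 0.679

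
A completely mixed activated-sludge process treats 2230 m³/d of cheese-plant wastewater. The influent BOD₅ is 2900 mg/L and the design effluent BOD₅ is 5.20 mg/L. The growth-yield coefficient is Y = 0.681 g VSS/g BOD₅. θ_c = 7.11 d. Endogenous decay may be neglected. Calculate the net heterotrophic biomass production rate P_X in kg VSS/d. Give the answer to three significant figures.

Since k_d ≈ 0, Y_obs = Y = 0.681 g VSS/g BOD₅.
ΔS = 2900 − 5.20 = 2895 mg/L, so the substrate removal rate is 2230 × 2895/1000 = 6455 kg BOD₅/d.
So the net sludge growth is P_X = 0.6810 × 6455 = 4396 kg VSS/d.

P_X ≈ 4400 kg VSS/d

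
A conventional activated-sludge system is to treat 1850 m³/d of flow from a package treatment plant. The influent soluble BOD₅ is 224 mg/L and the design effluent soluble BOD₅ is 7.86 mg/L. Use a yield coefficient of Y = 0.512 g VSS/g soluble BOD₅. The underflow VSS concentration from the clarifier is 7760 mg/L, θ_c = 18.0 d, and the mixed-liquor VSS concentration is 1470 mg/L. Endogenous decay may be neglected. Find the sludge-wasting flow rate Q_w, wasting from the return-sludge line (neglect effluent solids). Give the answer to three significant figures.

V·X = Y·Q·ΔS·θ_c gives V = 0.512 × 1850 × (224 − 7.86) × 18.0 / 1470 = 2507 m³.
Wasting from the return line (neglecting effluent solids): Q_w = V·X / (θ_c·X_r) = 2507 × 1470 / (18.0 × 7760) = 26.38 m³/d.

Q_w ≈ 26.4 m³/d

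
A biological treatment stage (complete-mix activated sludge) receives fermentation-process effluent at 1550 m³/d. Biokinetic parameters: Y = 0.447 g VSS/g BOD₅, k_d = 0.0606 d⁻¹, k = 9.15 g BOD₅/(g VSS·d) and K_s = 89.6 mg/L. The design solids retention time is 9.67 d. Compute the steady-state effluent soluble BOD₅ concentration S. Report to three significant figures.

From the Monod/SRT balance for a CMAS, S = K_s·(1+k_d θ_c)/[θ_c·(Y k − k_d) − 1] = 89.6 × (1 + 0.0606 × 9.67) / [9.67 × (0.447 × 9.15 − 0.0606) − 1] = 142.1 / 37.96 = 3.743 mg/L.

S ≈ 3.74 mg/L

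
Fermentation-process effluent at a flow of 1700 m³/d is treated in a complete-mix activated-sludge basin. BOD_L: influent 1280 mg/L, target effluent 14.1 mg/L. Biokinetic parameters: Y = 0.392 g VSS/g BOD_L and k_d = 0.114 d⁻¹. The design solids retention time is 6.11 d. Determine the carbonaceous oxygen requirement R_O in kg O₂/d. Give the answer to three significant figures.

Y_obs = Y / (1 + k_d θ_c) = 0.392 / (1 + 0.114 × 6.11) = 0.392 / 1.697 = 0.2311.
ΔS = 1280 − 14.1 = 1266 mg/L, so the substrate removal rate is 1700 × 1266/1000 = 2152 kg BOD_L/d.
P_X = Y_obs·Q·(S₀ − S) = 0.2311 × 2152 = 497.2 kg VSS/d.
R_O = Q·(S₀ − S) − 1.42·P_X = 2152 − 1.42 × 497.2 = 1446 kg O₂/d.

R_O ≈ 1450 kg O₂/d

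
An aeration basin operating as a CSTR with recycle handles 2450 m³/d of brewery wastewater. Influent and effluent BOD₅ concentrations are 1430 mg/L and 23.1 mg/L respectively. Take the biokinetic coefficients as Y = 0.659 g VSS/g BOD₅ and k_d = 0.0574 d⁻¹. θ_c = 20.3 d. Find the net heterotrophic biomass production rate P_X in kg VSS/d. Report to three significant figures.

Y_obs = Y / (1 + k_d θ_c) = 0.659 / (1 + 0.0574 × 20.3) = 0.659 / 2.165 = 0.3044.
Substrate removed = Q·(S₀ − S) = 2450 m³/d × (1430 − 23.1) g/m³ = 3.45×10^6 g/d = 3447 kg/d.
P_X = Y_obs · Q(S₀ − S) = 0.3044 × 3447 = 1049 kg VSS/d.

P_X ≈ 1050 kg VSS/d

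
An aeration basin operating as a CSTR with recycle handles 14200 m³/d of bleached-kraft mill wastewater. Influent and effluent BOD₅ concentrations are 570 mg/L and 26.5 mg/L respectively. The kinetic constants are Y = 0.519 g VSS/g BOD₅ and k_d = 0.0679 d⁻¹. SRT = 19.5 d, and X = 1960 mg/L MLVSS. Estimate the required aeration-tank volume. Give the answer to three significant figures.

V ≈ 17100 m³

From the SRT design equation V = Y Q (S₀−S) θ_c / [X (1 + k_d θ_c)] = 0.519 × 14200 × (570 − 26.5) × 19.5 / [1960 × (1 + 0.0679 × 19.5)] = 7.81×10^7 / 4555 = 17147 m³.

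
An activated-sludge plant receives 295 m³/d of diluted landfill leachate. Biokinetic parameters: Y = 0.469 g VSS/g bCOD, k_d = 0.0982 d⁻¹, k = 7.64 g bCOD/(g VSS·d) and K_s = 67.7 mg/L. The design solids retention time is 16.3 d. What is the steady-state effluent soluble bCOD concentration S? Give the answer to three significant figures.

S ≈ 3.16 mg/L

From the Monod/SRT balance for a CMAS, S = K_s·(1+k_d θ_c)/[θ_c·(Y k − k_d) − 1] = 67.7 × (1 + 0.0982 × 16.3) / [16.3 × (0.469 × 7.64 − 0.0982) − 1] = 176.1 / 55.80 = 3.155 mg/L.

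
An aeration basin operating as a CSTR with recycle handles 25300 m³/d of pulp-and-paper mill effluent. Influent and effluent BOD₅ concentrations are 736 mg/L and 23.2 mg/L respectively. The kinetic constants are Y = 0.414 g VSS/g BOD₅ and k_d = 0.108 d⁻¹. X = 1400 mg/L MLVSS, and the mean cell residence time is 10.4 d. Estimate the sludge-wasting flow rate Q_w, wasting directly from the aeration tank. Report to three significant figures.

From the SRT design equation V = Y Q (S₀−S) θ_c / [X (1 + k_d θ_c)] = 0.414 × 25300 × (736 − 23.2) × 10.4 / [1400 × (1 + 0.108 × 10.4)] = 7.76×10^7 / 2972 = 26122 m³.
With mixed-liquor wasting, θ_c = V/Q_w, so Q_w = V/θ_c = 26122/10.4 = 2512 m³/d.

Q_w ≈ 2510 m³/d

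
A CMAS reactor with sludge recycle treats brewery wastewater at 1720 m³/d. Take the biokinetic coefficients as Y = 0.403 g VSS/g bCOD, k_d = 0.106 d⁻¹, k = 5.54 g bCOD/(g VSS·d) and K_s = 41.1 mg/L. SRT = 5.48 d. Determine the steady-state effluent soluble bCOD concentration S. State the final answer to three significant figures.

S ≈ 6.10 mg/L

For a completely mixed reactor with recycle the Lawrence–McCarty relation gives S = K_s·(1 + k_d·θ_c) / [θ_c·(Y·k − k_d) − 1] = 41.1 × (1 + 0.106 × 5.48) / [5.48 × (0.403 × 5.54 − 0.106) − 1] = 64.97 / 10.65 = 6.099 mg/L.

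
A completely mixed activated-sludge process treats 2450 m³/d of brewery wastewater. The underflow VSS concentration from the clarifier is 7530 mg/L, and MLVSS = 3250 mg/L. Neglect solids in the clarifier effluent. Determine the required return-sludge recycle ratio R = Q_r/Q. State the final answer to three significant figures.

Solids balance on the clarifier gives (1+R)X = R·X_r, so R = X/(X_r − X) = 3250 / (7530 − 3250) = 0.7593.

R ≈ 0.759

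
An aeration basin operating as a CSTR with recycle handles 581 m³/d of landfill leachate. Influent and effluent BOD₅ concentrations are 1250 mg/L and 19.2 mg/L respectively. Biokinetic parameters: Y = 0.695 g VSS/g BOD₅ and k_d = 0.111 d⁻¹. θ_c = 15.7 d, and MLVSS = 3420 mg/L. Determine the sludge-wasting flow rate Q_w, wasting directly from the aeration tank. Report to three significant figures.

Q_w ≈ 53.0 m³/d

Steady-state biomass mass balance: V·X·(1 + k_d·θ_c) = Y·Q·(S₀ − S)·θ_c, so V = 0.695 × 581 × (1250 − 19.2) × 15.7 / [3420 × (1 + 0.111 × 15.7)] = 7.8×10^6 / 9380 = 831.8 m³.
For wasting at MLVSS concentration, Q_w = V/θ_c = 831.8/15.7 = 52.98 m³/d.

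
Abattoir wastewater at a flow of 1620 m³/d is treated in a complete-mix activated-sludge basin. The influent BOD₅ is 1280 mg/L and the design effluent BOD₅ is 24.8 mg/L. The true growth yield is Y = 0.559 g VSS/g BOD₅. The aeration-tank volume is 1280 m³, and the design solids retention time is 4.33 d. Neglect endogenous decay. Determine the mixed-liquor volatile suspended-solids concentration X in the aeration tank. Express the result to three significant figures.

X = Y·Q·ΔS·θ_c / V = 0.559 × 1620 × (1280 − 24.8) × 4.33 / 1280 = 3845 mg/L.

X ≈ 3850 mg/L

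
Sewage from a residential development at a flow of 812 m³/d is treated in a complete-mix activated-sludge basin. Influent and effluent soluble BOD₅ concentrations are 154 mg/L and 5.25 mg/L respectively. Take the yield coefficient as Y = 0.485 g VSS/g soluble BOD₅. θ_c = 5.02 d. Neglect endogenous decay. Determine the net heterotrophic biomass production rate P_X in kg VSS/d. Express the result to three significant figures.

With endogenous decay neglected, the observed yield equals the true yield: Y_obs = Y = 0.485 g VSS/g soluble BOD₅.
Mass of soluble BOD₅ removed per day: Q(S₀ − S) = 812 × 148.8 g/m³ = 120.8 kg/d.
Biomass produced: P_X = Y_obs·Q·ΔS = 0.4850 × 120.8 ≈ 58.58 kg VSS/d.

P_X ≈ 58.6 kg VSS/d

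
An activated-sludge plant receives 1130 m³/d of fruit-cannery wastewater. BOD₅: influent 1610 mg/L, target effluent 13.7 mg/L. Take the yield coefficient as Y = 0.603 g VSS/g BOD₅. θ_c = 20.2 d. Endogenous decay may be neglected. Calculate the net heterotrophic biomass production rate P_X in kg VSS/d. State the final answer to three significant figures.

P_X ≈ 1090 kg VSS/d

Since k_d ≈ 0, Y_obs = Y = 0.603 g VSS/g BOD₅.
Mass of BOD₅ removed per day: Q(S₀ − S) = 1130 × 1596 g/m³ = 1804 kg/d.
Biomass produced: P_X = Y_obs·Q·ΔS = 0.6030 × 1804 ≈ 1088 kg VSS/d.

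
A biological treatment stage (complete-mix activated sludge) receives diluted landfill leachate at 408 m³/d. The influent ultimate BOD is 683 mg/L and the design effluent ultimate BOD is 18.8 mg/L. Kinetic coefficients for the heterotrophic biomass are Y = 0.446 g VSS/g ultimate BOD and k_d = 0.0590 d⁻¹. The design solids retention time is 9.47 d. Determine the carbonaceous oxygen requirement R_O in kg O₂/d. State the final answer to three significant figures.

R_O ≈ 161 kg O₂/d

The observed yield is Y_obs = Y/(1 + k_d·θ_c) = 0.446 / (1 + 0.0590 × 9.47) = 0.446 / 1.559 = 0.2861 g VSS per g ultimate BOD removed.
Q·(S₀ − S) = 408 × (683 − 18.8) × 10⁻³ = 271.0 kg/d removed.
P_X = Y_obs·Q·(S₀ − S) = 0.2861 × 271.0 = 77.54 kg VSS/d.
R_O = Q·ΔS − 1.42 P_X = 271.0 − 110.1 = 160.9 kg O₂/d.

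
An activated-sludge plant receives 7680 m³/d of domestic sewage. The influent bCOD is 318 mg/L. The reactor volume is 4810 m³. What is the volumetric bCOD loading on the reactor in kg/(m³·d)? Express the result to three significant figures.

L_v ≈ 0.508 kg bCOD/(m³·d)

L_v = Q S₀ / V = 7680 × 318 × 10⁻³ / 4810 = 0.5077 kg/(m³·d).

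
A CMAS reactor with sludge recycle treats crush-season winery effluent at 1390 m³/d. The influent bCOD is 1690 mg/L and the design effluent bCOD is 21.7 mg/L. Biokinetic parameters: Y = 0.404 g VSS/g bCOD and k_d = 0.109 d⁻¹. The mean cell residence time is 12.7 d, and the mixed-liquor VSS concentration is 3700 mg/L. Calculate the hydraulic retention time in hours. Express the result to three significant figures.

τ ≈ 23.3 h

From the SRT design equation V = Y Q (S₀−S) θ_c / [X (1 + k_d θ_c)] = 0.404 × 1390 × (1690 − 21.7) × 12.7 / [3700 × (1 + 0.109 × 12.7)] = 1.19×10^7 / 8822 = 1349 m³.
τ = V/Q = 1349/1390 = 0.9703 d, or 23.29 h.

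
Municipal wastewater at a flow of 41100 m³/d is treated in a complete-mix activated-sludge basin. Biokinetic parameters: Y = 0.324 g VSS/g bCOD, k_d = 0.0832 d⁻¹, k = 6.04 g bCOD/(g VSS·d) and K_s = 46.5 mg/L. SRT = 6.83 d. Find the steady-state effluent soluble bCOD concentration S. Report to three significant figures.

From the Monod/SRT balance for a CMAS, S = K_s·(1+k_d θ_c)/[θ_c·(Y k − k_d) − 1] = 46.5 × (1 + 0.0832 × 6.83) / [6.83 × (0.324 × 6.04 − 0.0832) − 1] = 72.92 / 11.80 = 6.181 mg/L.

S ≈ 6.18 mg/L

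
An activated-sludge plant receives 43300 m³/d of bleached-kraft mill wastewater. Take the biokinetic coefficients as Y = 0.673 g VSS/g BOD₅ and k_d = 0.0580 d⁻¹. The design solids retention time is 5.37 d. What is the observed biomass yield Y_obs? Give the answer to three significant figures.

Y_obs ≈ 0.513 g VSS/g BOD₅

Y_obs = Y / (1 + k_d θ_c) = 0.673 / (1 + 0.0580 × 5.37) = 0.673 / 1.311 = 0.5132.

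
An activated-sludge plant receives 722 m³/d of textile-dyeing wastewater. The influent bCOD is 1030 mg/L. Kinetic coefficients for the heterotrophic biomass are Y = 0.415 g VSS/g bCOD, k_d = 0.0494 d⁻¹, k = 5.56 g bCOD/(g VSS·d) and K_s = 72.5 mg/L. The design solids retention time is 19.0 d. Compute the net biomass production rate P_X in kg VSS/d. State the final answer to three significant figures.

P_X ≈ 159 kg VSS/d

From the Monod/SRT balance for a CMAS, S = K_s·(1+k_d θ_c)/[θ_c·(Y k − k_d) − 1] = 72.5 × (1 + 0.0494 × 19.0) / [19.0 × (0.415 × 5.56 − 0.0494) − 1] = 140.5 / 41.90 = 3.354 mg/L.
Observed yield with endogenous decay: Y_obs = Y / (1 + k_d·θ_c) = 0.415 / (1 + 0.0494 × 19.0) = 0.415 / 1.939 = 0.2141 g VSS/g bCOD.
Mass of bCOD removed per day: Q(S₀ − S) = 722 × 1027 g/m³ = 741.2 kg/d.
Net biomass production P_X = Y_obs × Q·(S₀ − S) = 0.2141 × 741.2 = 158.7 kg VSS/d.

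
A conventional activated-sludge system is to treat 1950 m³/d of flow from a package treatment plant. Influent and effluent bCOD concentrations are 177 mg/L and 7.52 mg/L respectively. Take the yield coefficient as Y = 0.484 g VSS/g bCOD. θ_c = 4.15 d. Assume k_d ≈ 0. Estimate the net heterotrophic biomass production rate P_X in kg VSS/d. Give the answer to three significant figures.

Since k_d ≈ 0, Y_obs = Y = 0.484 g VSS/g bCOD.
Mass of bCOD removed per day: Q(S₀ − S) = 1950 × 169.5 g/m³ = 330.5 kg/d.
So the net sludge growth is P_X = 0.4840 × 330.5 = 160.0 kg VSS/d.

P_X ≈ 160 kg VSS/d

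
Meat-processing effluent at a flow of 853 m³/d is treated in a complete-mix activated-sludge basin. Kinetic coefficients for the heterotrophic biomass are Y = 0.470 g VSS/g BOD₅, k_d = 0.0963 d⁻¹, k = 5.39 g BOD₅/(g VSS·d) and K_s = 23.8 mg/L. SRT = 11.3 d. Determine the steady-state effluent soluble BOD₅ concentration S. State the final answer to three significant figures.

S ≈ 1.87 mg/L

From the Monod/SRT balance for a CMAS, S = K_s·(1+k_d θ_c)/[θ_c·(Y k − k_d) − 1] = 23.8 × (1 + 0.0963 × 11.3) / [11.3 × (0.470 × 5.39 − 0.0963) − 1] = 49.70 / 26.54 = 1.873 mg/L.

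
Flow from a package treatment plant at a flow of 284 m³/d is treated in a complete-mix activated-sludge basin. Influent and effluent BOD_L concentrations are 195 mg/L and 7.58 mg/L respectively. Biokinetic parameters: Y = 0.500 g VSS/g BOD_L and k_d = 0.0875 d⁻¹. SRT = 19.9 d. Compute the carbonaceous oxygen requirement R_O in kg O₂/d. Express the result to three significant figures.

R_O ≈ 39.4 kg O₂/d

Observed yield with endogenous decay: Y_obs = Y / (1 + k_d·θ_c) = 0.500 / (1 + 0.0875 × 19.9) = 0.500 / 2.741 = 0.1824 g VSS/g BOD_L.
Q·(S₀ − S) = 284 × (195 − 7.58) × 10⁻³ = 53.23 kg/d removed.
Net sludge production P_X = 0.1824 × 53.23 = 9.709 kg VSS/d.
R_O = Q·ΔS − 1.42 P_X = 53.23 − 13.79 = 39.44 kg O₂/d.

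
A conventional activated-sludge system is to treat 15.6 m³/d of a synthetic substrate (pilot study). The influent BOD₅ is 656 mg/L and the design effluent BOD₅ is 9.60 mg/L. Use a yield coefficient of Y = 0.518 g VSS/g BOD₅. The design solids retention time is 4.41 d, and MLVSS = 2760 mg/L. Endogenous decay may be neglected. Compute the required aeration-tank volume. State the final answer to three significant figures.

V ≈ 8.35 m³

Biomass mass balance (decay neglected): V·X = Y·Q·(S₀ − S)·θ_c, so V = 0.518 × 15.6 × (656 − 9.60) × 4.41 / 2760 = 8.346 m³.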